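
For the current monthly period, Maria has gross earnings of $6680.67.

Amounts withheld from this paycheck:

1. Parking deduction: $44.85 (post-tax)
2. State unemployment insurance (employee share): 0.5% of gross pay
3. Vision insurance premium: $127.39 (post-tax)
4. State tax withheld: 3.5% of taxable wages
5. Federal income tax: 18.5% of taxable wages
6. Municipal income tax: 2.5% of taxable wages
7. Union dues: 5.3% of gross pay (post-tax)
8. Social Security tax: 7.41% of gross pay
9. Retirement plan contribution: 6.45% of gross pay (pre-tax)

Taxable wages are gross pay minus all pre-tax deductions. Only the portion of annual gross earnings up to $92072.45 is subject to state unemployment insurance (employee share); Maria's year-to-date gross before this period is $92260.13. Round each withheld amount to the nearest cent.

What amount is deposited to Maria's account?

Retirement plan contribution: $6680.67 × 0.0645 = $430.90
Taxable wages = $6680.67 − $430.90 = $6249.77
State tax withheld: $6249.77 × 0.035 = $218.74
Municipal income tax: $6249.77 × 0.025 = $156.24
Federal income tax: $6249.77 × 0.185 = $1156.21
State unemployment insurance (employee share): annual cap $92072.45 already reached (YTD $92260.13), so $0.00
Social Security tax: $6680.67 × 0.0741 = $495.04
Vision insurance premium: $127.39
Union dues: $6680.67 × 0.053 = $354.08
Parking deduction: $44.85
Total deductions = $430.90 + $218.74 + $156.24 + $1156.21 + $0.00 + $495.04 + $127.39 + $354.08 + $44.85 = $2983.45
Net pay = $6680.67 − $2983.45 = $3697.22

$3697.22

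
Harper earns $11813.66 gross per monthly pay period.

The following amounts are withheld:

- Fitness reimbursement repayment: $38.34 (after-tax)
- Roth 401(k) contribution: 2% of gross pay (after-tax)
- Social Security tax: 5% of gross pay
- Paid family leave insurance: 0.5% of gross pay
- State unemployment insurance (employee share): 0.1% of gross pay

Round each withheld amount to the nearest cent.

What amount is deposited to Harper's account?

State unemployment insurance (employee share): $11813.66 × 0.001 = $11.81
Social Security tax: $11813.66 × 0.05 = $590.68
Paid family leave insurance: $11813.66 × 0.005 = $59.07
Roth 401(k) contribution: $11813.66 × 0.02 = $236.27
Fitness reimbursement repayment: $38.34
Total deductions = $11.81 + $590.68 + $59.07 + $236.27 + $38.34 = $936.17
Net pay = $11813.66 − $936.17 = $10877.49

$10877.49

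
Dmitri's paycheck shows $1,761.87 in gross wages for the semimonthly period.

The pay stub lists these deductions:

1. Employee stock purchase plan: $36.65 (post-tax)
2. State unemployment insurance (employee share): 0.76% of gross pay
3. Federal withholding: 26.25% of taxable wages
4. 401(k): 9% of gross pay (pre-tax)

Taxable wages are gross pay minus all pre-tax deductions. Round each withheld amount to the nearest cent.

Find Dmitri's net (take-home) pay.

$1,132.39

401(k): $1,761.87 × 0.09 = $158.57
Taxable wages = $1,761.87 − $158.57 = $1,603.30
Federal withholding: $1,603.30 × 0.2625 = $420.87
State unemployment insurance (employee share): $1,761.87 × 0.0076 = $13.39
Employee stock purchase plan: $36.65
Total deductions = $158.57 + $420.87 + $13.39 + $36.65 = $629.48
Net pay = $1,761.87 − $629.48 = $1,132.39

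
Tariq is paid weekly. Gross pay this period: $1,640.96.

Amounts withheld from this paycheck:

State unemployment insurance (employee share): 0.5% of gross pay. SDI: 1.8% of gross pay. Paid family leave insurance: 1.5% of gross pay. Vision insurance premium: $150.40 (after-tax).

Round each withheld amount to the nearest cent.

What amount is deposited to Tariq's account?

Paid family leave insurance: $1,640.96 × 0.015 = $24.61
SDI: $1,640.96 × 0.018 = $29.54
State unemployment insurance (employee share): $1,640.96 × 0.005 = $8.20
Vision insurance premium: $150.40
Total deductions = $24.61 + $29.54 + $8.20 + $150.40 = $212.75
Net pay = $1,640.96 − $212.75 = $1,428.21

$1,428.21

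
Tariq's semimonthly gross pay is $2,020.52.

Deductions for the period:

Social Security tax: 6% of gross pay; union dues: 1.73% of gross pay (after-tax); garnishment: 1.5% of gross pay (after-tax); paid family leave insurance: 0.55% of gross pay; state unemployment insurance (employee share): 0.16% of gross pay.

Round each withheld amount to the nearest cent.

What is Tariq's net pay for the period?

$1,819.69

Social Security tax: $2,020.52 × 0.06 = $121.23
State unemployment insurance (employee share): $2,020.52 × 0.0016 = $3.23
Paid family leave insurance: $2,020.52 × 0.0055 = $11.11
Union dues: $2,020.52 × 0.0173 = $34.95
Garnishment: $2,020.52 × 0.015 = $30.31
Total deductions = $121.23 + $3.23 + $11.11 + $34.95 + $30.31 = $200.83
Net pay = $2,020.52 − $200.83 = $1,819.69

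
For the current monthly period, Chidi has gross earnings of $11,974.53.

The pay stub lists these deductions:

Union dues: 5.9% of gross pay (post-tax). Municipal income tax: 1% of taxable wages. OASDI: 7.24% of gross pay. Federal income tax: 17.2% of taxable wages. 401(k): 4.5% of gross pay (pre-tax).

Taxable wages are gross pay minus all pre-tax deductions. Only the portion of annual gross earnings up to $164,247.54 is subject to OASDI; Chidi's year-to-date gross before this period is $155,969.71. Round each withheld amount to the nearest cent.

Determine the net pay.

401(k): $11,974.53 × 0.045 = $538.85
Taxable wages = $11,974.53 − $538.85 = $11,435.68
Municipal income tax: $11,435.68 × 0.01 = $114.36
Federal income tax: $11,435.68 × 0.172 = $1,966.94
OASDI: only $164,247.54 − $155,969.71 = $8,277.83 of this check is subject → $8,277.83 × 0.0724 = $599.31
Union dues: $11,974.53 × 0.059 = $706.50
Total deductions = $538.85 + $114.36 + $1,966.94 + $599.31 + $706.50 = $3,925.96
Net pay = $11,974.53 − $3,925.96 = $8,048.57

$8,048.57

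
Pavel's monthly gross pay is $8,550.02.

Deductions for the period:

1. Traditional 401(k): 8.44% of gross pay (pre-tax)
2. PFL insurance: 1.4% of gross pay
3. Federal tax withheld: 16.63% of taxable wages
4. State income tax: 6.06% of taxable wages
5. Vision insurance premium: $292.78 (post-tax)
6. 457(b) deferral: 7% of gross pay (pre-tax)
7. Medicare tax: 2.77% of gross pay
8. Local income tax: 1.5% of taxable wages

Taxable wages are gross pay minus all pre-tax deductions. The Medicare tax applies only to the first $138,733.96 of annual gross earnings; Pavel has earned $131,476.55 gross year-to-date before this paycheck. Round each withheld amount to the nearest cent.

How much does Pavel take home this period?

$4,867.48

Traditional 401(k): $8,550.02 × 0.0844 = $721.62
457(b) deferral: $8,550.02 × 0.07 = $598.50
Pre-tax total = $721.62 + $598.50 = $1,320.12
Taxable wages = $8,550.02 − $1,320.12 = $7,229.90
Federal tax withheld: $7,229.90 × 0.1663 = $1,202.33
State income tax: $7,229.90 × 0.0606 = $438.13
Local income tax: $7,229.90 × 0.015 = $108.45
Medicare tax: only $138,733.96 − $131,476.55 = $7,257.41 of this check is subject → $7,257.41 × 0.0277 = $201.03
PFL insurance: $8,550.02 × 0.014 = $119.70
Vision insurance premium: $292.78
Total deductions = $721.62 + $598.50 + $1,202.33 + $438.13 + $108.45 + $201.03 + $119.70 + $292.78 = $3,682.54
Net pay = $8,550.02 − $3,682.54 = $4,867.48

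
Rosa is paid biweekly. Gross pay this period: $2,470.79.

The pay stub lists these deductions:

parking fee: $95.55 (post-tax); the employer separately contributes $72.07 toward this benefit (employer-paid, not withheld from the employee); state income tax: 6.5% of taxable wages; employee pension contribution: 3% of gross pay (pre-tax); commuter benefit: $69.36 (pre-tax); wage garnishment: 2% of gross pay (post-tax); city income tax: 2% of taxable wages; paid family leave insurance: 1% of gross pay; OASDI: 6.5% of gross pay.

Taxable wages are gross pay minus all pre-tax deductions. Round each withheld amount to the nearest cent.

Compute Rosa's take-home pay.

$1,799.20

Employee pension contribution: $2,470.79 × 0.03 = $74.12
Commuter benefit: $69.36
Pre-tax total = $74.12 + $69.36 = $143.48
Taxable wages = $2,470.79 − $143.48 = $2,327.31
City income tax: $2,327.31 × 0.02 = $46.55
State income tax: $2,327.31 × 0.065 = $151.28
OASDI: $2,470.79 × 0.065 = $160.60
Paid family leave insurance: $2,470.79 × 0.01 = $24.71
Wage garnishment: $2,470.79 × 0.02 = $49.42
Parking fee: $95.55
(Employer's $72.07 toward parking fee is not withheld from the employee.)
Total deductions = $74.12 + $69.36 + $46.55 + $151.28 + $160.60 + $24.71 + $49.42 + $95.55 = $671.59
Net pay = $2,470.79 − $671.59 = $1,799.20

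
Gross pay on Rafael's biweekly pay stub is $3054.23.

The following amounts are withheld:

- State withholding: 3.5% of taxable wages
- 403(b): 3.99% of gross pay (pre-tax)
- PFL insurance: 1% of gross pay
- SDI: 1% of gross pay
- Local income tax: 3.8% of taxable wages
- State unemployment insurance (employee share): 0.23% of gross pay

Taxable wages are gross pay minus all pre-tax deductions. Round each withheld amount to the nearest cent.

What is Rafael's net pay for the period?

403(b): $3054.23 × 0.0399 = $121.86
Taxable wages = $3054.23 − $121.86 = $2932.37
Local income tax: $2932.37 × 0.038 = $111.43
State withholding: $2932.37 × 0.035 = $102.63
SDI: $3054.23 × 0.01 = $30.54
PFL insurance: $3054.23 × 0.01 = $30.54
State unemployment insurance (employee share): $3054.23 × 0.0023 = $7.02
Total deductions = $121.86 + $111.43 + $102.63 + $30.54 + $30.54 + $7.02 = $404.02
Net pay = $3054.23 − $404.02 = $2650.21

$2650.21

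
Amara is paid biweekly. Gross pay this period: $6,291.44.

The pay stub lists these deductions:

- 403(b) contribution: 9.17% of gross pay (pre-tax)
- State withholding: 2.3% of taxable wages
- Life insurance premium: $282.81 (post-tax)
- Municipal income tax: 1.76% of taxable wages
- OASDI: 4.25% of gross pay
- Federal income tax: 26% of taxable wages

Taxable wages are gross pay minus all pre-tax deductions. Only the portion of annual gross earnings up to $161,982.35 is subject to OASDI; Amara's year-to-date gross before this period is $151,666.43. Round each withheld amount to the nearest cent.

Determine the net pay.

403(b) contribution: $6,291.44 × 0.0917 = $576.93
Taxable wages = $6,291.44 − $576.93 = $5,714.51
Federal income tax: $5,714.51 × 0.26 = $1,485.77
State withholding: $5,714.51 × 0.023 = $131.43
Municipal income tax: $5,714.51 × 0.0176 = $100.58
OASDI: cap not yet reached, full $6,291.44 is subject → $6,291.44 × 0.0425 = $267.39
Life insurance premium: $282.81
Total deductions = $576.93 + $1,485.77 + $131.43 + $100.58 + $267.39 + $282.81 = $2,844.91
Net pay = $6,291.44 − $2,844.91 = $3,446.53

$3,446.53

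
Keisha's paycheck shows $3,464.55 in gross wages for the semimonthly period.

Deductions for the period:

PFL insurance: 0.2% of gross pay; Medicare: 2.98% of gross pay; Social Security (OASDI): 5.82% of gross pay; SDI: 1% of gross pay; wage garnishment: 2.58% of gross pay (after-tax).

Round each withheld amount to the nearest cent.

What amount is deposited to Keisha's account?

$3,028.70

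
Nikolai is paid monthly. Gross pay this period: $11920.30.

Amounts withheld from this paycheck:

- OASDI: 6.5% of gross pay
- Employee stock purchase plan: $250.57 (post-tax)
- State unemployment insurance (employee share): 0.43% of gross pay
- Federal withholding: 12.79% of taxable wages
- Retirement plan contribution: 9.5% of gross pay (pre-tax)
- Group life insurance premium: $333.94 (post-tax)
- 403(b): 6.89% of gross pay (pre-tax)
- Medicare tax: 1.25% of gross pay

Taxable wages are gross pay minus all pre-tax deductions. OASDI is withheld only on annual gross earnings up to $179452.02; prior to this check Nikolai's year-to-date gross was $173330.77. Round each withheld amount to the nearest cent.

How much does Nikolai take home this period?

$7509.19

403(b): $11920.30 × 0.0689 = $821.31
Retirement plan contribution: $11920.30 × 0.095 = $1132.43
Pre-tax total = $821.31 + $1132.43 = $1953.74
Taxable wages = $11920.30 − $1953.74 = $9966.56
Federal withholding: $9966.56 × 0.1279 = $1274.72
Medicare tax: $11920.30 × 0.0125 = $149.00
OASDI: only $179452.02 − $173330.77 = $6121.25 of this check is subject → $6121.25 × 0.065 = $397.88
State unemployment insurance (employee share): $11920.30 × 0.0043 = $51.26
Employee stock purchase plan: $250.57
Group life insurance premium: $333.94
Total deductions = $821.31 + $1132.43 + $1274.72 + $149.00 + $397.88 + $51.26 + $250.57 + $333.94 = $4411.11
Net pay = $11920.30 − $4411.11 = $7509.19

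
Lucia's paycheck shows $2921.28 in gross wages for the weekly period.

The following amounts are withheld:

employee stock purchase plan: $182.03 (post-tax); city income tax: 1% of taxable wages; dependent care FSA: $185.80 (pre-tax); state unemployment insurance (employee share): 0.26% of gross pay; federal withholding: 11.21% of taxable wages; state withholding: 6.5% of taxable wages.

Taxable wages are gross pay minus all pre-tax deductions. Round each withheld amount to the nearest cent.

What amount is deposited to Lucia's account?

Dependent care FSA: $185.80
Taxable wages = $2921.28 − $185.80 = $2735.48
State withholding: $2735.48 × 0.065 = $177.81
City income tax: $2735.48 × 0.01 = $27.35
Federal withholding: $2735.48 × 0.1121 = $306.65
State unemployment insurance (employee share): $2921.28 × 0.0026 = $7.60
Employee stock purchase plan: $182.03
Total deductions = $185.80 + $177.81 + $27.35 + $306.65 + $7.60 + $182.03 = $887.24
Net pay = $2921.28 − $887.24 = $2034.04

$2034.04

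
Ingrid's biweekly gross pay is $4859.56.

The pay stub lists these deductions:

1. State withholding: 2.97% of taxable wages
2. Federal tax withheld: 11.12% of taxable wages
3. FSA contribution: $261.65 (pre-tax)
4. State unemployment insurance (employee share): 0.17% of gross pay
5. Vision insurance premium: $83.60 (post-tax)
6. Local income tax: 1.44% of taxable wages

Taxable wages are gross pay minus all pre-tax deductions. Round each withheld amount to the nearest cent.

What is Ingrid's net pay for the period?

$3791.99

FSA contribution: $261.65
Taxable wages = $4859.56 − $261.65 = $4597.91
Local income tax: $4597.91 × 0.0144 = $66.21
Federal tax withheld: $4597.91 × 0.1112 = $511.29
State withholding: $4597.91 × 0.0297 = $136.56
State unemployment insurance (employee share): $4859.56 × 0.0017 = $8.26
Vision insurance premium: $83.60
Total deductions = $261.65 + $66.21 + $511.29 + $136.56 + $8.26 + $83.60 = $1067.57
Net pay = $4859.56 − $1067.57 = $3791.99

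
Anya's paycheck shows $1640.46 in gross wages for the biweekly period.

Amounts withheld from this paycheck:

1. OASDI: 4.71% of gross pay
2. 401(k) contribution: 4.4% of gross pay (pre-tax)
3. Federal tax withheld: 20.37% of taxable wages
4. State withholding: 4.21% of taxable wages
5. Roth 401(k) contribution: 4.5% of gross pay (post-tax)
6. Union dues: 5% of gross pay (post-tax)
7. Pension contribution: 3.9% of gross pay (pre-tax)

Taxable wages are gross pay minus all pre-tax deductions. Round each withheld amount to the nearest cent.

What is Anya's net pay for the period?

$901.43

Pension contribution: $1640.46 × 0.039 = $63.98
401(k) contribution: $1640.46 × 0.044 = $72.18
Pre-tax total = $63.98 + $72.18 = $136.16
Taxable wages = $1640.46 − $136.16 = $1504.30
State withholding: $1504.30 × 0.0421 = $63.33
Federal tax withheld: $1504.30 × 0.2037 = $306.43
OASDI: $1640.46 × 0.0471 = $77.27
Union dues: $1640.46 × 0.05 = $82.02
Roth 401(k) contribution: $1640.46 × 0.045 = $73.82
Total deductions = $63.98 + $72.18 + $63.33 + $306.43 + $77.27 + $82.02 + $73.82 = $739.03
Net pay = $1640.46 − $739.03 = $901.43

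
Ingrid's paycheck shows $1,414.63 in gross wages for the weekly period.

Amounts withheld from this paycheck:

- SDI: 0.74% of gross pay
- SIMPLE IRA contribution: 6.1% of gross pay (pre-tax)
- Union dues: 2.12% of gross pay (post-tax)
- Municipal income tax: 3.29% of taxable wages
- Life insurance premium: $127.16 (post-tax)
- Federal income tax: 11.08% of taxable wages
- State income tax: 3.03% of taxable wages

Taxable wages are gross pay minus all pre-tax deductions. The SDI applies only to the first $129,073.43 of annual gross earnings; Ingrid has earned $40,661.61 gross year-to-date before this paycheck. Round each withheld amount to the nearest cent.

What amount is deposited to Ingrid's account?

$929.59

SIMPLE IRA contribution: $1,414.63 × 0.061 = $86.29
Taxable wages = $1,414.63 − $86.29 = $1,328.34
Municipal income tax: $1,328.34 × 0.0329 = $43.70
State income tax: $1,328.34 × 0.0303 = $40.25
Federal income tax: $1,328.34 × 0.1108 = $147.18
SDI: cap not yet reached, full $1,414.63 is subject → $1,414.63 × 0.0074 = $10.47
Life insurance premium: $127.16
Union dues: $1,414.63 × 0.0212 = $29.99
Total deductions = $86.29 + $43.70 + $40.25 + $147.18 + $10.47 + $127.16 + $29.99 = $485.04
Net pay = $1,414.63 − $485.04 = $929.59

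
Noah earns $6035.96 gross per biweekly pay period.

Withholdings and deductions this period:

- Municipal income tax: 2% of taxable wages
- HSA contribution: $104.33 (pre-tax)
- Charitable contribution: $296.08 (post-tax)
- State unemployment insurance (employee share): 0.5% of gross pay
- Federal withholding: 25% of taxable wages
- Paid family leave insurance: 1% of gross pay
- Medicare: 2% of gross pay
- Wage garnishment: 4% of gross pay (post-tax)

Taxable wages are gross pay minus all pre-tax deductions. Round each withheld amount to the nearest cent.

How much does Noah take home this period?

$3581.31

HSA contribution: $104.33
Taxable wages = $6035.96 − $104.33 = $5931.63
Municipal income tax: $5931.63 × 0.02 = $118.63
Federal withholding: $5931.63 × 0.25 = $1482.91
State unemployment insurance (employee share): $6035.96 × 0.005 = $30.18
Paid family leave insurance: $6035.96 × 0.01 = $60.36
Medicare: $6035.96 × 0.02 = $120.72
Charitable contribution: $296.08
Wage garnishment: $6035.96 × 0.04 = $241.44
Total deductions = $104.33 + $118.63 + $1482.91 + $30.18 + $60.36 + $120.72 + $296.08 + $241.44 = $2454.65
Net pay = $6035.96 − $2454.65 = $3581.31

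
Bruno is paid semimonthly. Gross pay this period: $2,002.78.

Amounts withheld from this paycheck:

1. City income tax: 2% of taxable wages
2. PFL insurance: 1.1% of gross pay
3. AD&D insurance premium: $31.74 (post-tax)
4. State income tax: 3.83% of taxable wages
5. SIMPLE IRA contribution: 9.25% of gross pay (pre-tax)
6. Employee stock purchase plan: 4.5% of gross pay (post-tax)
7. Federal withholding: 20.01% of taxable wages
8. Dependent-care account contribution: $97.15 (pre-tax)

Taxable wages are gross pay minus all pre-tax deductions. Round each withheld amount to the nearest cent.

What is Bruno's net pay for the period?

SIMPLE IRA contribution: $2,002.78 × 0.0925 = $185.26
Dependent-care account contribution: $97.15
Pre-tax total = $185.26 + $97.15 = $282.41
Taxable wages = $2,002.78 − $282.41 = $1,720.37
State income tax: $1,720.37 × 0.0383 = $65.89
Federal withholding: $1,720.37 × 0.2001 = $344.25
City income tax: $1,720.37 × 0.02 = $34.41
PFL insurance: $2,002.78 × 0.011 = $22.03
AD&D insurance premium: $31.74
Employee stock purchase plan: $2,002.78 × 0.045 = $90.13
Total deductions = $185.26 + $97.15 + $65.89 + $344.25 + $34.41 + $22.03 + $31.74 + $90.13 = $870.86
Net pay = $2,002.78 − $870.86 = $1,131.92

$1,131.92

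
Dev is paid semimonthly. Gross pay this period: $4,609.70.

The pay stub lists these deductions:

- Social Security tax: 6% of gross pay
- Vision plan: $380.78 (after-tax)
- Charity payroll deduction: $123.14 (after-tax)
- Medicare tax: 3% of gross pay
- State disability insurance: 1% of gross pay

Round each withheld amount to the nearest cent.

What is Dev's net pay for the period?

Social Security tax: $4,609.70 × 0.06 = $276.58
State disability insurance: $4,609.70 × 0.01 = $46.10
Medicare tax: $4,609.70 × 0.03 = $138.29
Charity payroll deduction: $123.14
Vision plan: $380.78
Total deductions = $276.58 + $46.10 + $138.29 + $123.14 + $380.78 = $964.89
Net pay = $4,609.70 − $964.89 = $3,644.81

$3,644.81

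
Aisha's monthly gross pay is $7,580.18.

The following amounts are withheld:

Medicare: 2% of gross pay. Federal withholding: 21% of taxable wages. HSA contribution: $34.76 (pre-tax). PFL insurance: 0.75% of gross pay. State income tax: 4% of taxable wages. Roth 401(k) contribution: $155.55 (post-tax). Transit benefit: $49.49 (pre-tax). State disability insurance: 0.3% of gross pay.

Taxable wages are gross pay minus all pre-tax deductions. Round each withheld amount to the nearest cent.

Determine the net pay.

$5,235.20

Transit benefit: $49.49
HSA contribution: $34.76
Pre-tax total = $49.49 + $34.76 = $84.25
Taxable wages = $7,580.18 − $84.25 = $7,495.93
Federal withholding: $7,495.93 × 0.21 = $1,574.15
State income tax: $7,495.93 × 0.04 = $299.84
PFL insurance: $7,580.18 × 0.0075 = $56.85
State disability insurance: $7,580.18 × 0.003 = $22.74
Medicare: $7,580.18 × 0.02 = $151.60
Roth 401(k) contribution: $155.55
Total deductions = $49.49 + $34.76 + $1,574.15 + $299.84 + $56.85 + $22.74 + $151.60 + $155.55 = $2,344.98
Net pay = $7,580.18 − $2,344.98 = $5,235.20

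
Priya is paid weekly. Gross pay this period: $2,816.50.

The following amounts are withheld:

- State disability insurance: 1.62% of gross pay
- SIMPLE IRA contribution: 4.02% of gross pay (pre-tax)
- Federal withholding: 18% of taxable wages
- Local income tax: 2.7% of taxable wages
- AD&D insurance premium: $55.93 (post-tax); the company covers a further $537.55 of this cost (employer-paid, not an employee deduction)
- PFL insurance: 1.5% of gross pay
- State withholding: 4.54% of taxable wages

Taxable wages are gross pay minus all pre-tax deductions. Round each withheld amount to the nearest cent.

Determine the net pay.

$1,877.16

SIMPLE IRA contribution: $2,816.50 × 0.0402 = $113.22
Taxable wages = $2,816.50 − $113.22 = $2,703.28
State withholding: $2,703.28 × 0.0454 = $122.73
Local income tax: $2,703.28 × 0.027 = $72.99
Federal withholding: $2,703.28 × 0.18 = $486.59
PFL insurance: $2,816.50 × 0.015 = $42.25
State disability insurance: $2,816.50 × 0.0162 = $45.63
AD&D insurance premium: $55.93
(Employer's $537.55 toward AD&D insurance premium is not withheld from the employee.)
Total deductions = $113.22 + $122.73 + $72.99 + $486.59 + $42.25 + $45.63 + $55.93 = $939.34
Net pay = $2,816.50 − $939.34 = $1,877.16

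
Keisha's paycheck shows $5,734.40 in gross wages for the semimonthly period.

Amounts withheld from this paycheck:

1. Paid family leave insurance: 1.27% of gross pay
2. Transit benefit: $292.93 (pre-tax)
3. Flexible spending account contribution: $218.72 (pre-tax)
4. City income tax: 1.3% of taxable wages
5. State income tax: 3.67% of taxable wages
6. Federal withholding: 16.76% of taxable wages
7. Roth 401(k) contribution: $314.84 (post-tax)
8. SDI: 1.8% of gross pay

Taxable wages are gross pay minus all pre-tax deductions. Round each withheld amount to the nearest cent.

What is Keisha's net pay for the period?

$3,596.96

Transit benefit: $292.93
Flexible spending account contribution: $218.72
Pre-tax total = $292.93 + $218.72 = $511.65
Taxable wages = $5,734.40 − $511.65 = $5,222.75
State income tax: $5,222.75 × 0.0367 = $191.67
Federal withholding: $5,222.75 × 0.1676 = $875.33
City income tax: $5,222.75 × 0.013 = $67.90
Paid family leave insurance: $5,734.40 × 0.0127 = $72.83
SDI: $5,734.40 × 0.018 = $103.22
Roth 401(k) contribution: $314.84
Total deductions = $292.93 + $218.72 + $191.67 + $875.33 + $67.90 + $72.83 + $103.22 + $314.84 = $2,137.44
Net pay = $5,734.40 − $2,137.44 = $3,596.96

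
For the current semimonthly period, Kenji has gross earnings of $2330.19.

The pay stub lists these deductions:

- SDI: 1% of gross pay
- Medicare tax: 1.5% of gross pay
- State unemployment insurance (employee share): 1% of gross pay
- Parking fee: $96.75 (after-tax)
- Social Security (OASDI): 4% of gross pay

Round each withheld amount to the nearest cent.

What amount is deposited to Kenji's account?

$2058.68

Medicare tax: $2330.19 × 0.015 = $34.95
SDI: $2330.19 × 0.01 = $23.30
State unemployment insurance (employee share): $2330.19 × 0.01 = $23.30
Social Security (OASDI): $2330.19 × 0.04 = $93.21
Parking fee: $96.75
Total deductions = $34.95 + $23.30 + $23.30 + $93.21 + $96.75 = $271.51
Net pay = $2330.19 − $271.51 = $2058.68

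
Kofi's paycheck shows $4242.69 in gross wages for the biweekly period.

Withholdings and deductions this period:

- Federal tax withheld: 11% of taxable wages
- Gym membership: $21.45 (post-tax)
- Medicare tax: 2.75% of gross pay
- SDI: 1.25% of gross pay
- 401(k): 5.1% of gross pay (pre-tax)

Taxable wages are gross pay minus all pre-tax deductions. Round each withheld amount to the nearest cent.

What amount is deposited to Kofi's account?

$3392.27

401(k): $4242.69 × 0.051 = $216.38
Taxable wages = $4242.69 − $216.38 = $4026.31
Federal tax withheld: $4026.31 × 0.11 = $442.89
SDI: $4242.69 × 0.0125 = $53.03
Medicare tax: $4242.69 × 0.0275 = $116.67
Gym membership: $21.45
Total deductions = $216.38 + $442.89 + $53.03 + $116.67 + $21.45 = $850.42
Net pay = $4242.69 − $850.42 = $3392.27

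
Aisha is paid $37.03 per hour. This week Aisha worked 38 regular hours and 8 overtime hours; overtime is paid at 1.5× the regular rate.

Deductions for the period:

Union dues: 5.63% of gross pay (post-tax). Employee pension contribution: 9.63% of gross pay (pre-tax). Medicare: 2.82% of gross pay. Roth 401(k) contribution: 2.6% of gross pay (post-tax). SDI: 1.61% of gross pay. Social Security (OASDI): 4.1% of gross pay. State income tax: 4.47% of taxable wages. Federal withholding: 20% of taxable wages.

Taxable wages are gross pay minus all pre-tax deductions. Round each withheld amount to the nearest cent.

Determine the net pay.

Regular pay: 38 × $37.03 = $1,407.14
Overtime pay: 8 × $37.03 × 1.5 = $444.36
Gross pay = $1,407.14 + $444.36 = $1,851.50
Employee pension contribution: $1,851.50 × 0.0963 = $178.30
Taxable wages = $1,851.50 − $178.30 = $1,673.20
Federal withholding: $1,673.20 × 0.2 = $334.64
State income tax: $1,673.20 × 0.0447 = $74.79
SDI: $1,851.50 × 0.0161 = $29.81
Medicare: $1,851.50 × 0.0282 = $52.21
Social Security (OASDI): $1,851.50 × 0.041 = $75.91
Union dues: $1,851.50 × 0.0563 = $104.24
Roth 401(k) contribution: $1,851.50 × 0.026 = $48.14
Total deductions = $178.30 + $334.64 + $74.79 + $29.81 + $52.21 + $75.91 + $104.24 + $48.14 = $898.04
Net pay = $1,851.50 − $898.04 = $953.46

$953.46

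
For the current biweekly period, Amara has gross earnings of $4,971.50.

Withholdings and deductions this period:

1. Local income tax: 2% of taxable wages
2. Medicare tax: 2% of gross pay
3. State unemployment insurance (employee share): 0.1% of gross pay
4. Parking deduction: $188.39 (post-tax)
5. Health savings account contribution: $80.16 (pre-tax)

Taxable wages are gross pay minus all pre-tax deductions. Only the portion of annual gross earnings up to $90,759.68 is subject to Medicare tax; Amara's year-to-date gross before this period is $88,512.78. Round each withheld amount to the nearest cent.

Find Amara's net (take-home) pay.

Health savings account contribution: $80.16
Taxable wages = $4,971.50 − $80.16 = $4,891.34
Local income tax: $4,891.34 × 0.02 = $97.83
State unemployment insurance (employee share): $4,971.50 × 0.001 = $4.97
Medicare tax: only $90,759.68 − $88,512.78 = $2,246.90 of this check is subject → $2,246.90 × 0.02 = $44.94
Parking deduction: $188.39
Total deductions = $80.16 + $97.83 + $4.97 + $44.94 + $188.39 = $416.29
Net pay = $4,971.50 − $416.29 = $4,555.21

$4,555.21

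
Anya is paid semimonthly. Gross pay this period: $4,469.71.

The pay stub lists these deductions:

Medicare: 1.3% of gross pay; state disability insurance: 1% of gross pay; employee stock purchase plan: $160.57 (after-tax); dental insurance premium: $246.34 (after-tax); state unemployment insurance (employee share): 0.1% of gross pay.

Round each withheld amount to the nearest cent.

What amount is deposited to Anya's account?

$3,955.52

Medicare: $4,469.71 × 0.013 = $58.11
State unemployment insurance (employee share): $4,469.71 × 0.001 = $4.47
State disability insurance: $4,469.71 × 0.01 = $44.70
Dental insurance premium: $246.34
Employee stock purchase plan: $160.57
Total deductions = $58.11 + $4.47 + $44.70 + $246.34 + $160.57 = $514.19
Net pay = $4,469.71 − $514.19 = $3,955.52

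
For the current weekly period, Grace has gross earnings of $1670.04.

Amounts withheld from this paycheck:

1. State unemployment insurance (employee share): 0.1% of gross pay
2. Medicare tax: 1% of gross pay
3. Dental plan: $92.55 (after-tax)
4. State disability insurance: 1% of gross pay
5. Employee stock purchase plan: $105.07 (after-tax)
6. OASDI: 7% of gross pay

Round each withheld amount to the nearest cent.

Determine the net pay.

$1320.45

OASDI: $1670.04 × 0.07 = $116.90
Medicare tax: $1670.04 × 0.01 = $16.70
State unemployment insurance (employee share): $1670.04 × 0.001 = $1.67
State disability insurance: $1670.04 × 0.01 = $16.70
Employee stock purchase plan: $105.07
Dental plan: $92.55
Total deductions = $116.90 + $16.70 + $1.67 + $16.70 + $105.07 + $92.55 = $349.59
Net pay = $1670.04 − $349.59 = $1320.45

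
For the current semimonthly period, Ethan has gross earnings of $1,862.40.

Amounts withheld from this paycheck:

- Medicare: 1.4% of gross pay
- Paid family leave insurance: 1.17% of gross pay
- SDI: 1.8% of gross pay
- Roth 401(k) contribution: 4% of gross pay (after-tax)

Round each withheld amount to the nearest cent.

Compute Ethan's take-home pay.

$1,706.52

Medicare: $1,862.40 × 0.014 = $26.07
Paid family leave insurance: $1,862.40 × 0.0117 = $21.79
SDI: $1,862.40 × 0.018 = $33.52
Roth 401(k) contribution: $1,862.40 × 0.04 = $74.50
Total deductions = $26.07 + $21.79 + $33.52 + $74.50 = $155.88
Net pay = $1,862.40 − $155.88 = $1,706.52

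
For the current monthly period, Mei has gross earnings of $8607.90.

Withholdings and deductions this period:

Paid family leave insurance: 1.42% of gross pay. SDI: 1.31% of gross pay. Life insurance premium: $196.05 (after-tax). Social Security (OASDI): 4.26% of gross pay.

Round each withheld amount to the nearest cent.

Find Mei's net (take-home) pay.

$7810.16

SDI: $8607.90 × 0.0131 = $112.76
Social Security (OASDI): $8607.90 × 0.0426 = $366.70
Paid family leave insurance: $8607.90 × 0.0142 = $122.23
Life insurance premium: $196.05
Total deductions = $112.76 + $366.70 + $122.23 + $196.05 = $797.74
Net pay = $8607.90 − $797.74 = $7810.16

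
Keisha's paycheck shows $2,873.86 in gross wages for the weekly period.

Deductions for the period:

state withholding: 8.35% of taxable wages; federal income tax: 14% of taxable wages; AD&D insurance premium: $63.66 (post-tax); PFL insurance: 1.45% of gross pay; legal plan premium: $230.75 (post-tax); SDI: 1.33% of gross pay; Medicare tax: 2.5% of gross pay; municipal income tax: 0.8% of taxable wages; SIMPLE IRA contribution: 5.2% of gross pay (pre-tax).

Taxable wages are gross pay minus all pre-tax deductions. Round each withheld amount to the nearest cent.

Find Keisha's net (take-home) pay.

SIMPLE IRA contribution: $2,873.86 × 0.052 = $149.44
Taxable wages = $2,873.86 − $149.44 = $2,724.42
State withholding: $2,724.42 × 0.0835 = $227.49
Municipal income tax: $2,724.42 × 0.008 = $21.80
Federal income tax: $2,724.42 × 0.14 = $381.42
Medicare tax: $2,873.86 × 0.025 = $71.85
PFL insurance: $2,873.86 × 0.0145 = $41.67
SDI: $2,873.86 × 0.0133 = $38.22
AD&D insurance premium: $63.66
Legal plan premium: $230.75
Total deductions = $149.44 + $227.49 + $21.80 + $381.42 + $71.85 + $41.67 + $38.22 + $63.66 + $230.75 = $1,226.30
Net pay = $2,873.86 − $1,226.30 = $1,647.56

$1,647.56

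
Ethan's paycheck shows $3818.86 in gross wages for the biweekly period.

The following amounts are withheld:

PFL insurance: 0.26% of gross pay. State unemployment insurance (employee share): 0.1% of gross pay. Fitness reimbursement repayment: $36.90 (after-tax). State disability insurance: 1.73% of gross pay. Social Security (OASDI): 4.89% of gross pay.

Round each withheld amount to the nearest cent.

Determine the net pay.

$3515.40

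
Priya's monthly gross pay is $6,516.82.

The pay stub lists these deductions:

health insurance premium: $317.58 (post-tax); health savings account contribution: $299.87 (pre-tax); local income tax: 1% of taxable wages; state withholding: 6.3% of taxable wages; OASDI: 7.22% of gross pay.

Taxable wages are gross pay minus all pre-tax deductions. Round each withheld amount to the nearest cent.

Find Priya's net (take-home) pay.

$4,975.02

Health savings account contribution: $299.87
Taxable wages = $6,516.82 − $299.87 = $6,216.95
State withholding: $6,216.95 × 0.063 = $391.67
Local income tax: $6,216.95 × 0.01 = $62.17
OASDI: $6,516.82 × 0.0722 = $470.51
Health insurance premium: $317.58
Total deductions = $299.87 + $391.67 + $62.17 + $470.51 + $317.58 = $1,541.80
Net pay = $6,516.82 − $1,541.80 = $4,975.02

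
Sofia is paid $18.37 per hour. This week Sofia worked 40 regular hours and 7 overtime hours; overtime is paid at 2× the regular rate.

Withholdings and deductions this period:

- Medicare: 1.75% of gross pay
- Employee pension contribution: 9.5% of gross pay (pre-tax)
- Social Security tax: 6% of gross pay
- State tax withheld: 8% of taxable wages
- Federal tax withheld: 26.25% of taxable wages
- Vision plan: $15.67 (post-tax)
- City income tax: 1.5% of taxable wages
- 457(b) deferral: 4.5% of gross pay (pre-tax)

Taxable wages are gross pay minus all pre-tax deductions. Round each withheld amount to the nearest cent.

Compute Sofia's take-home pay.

Regular pay: 40 × $18.37 = $734.80
Overtime pay: 7 × $18.37 × 2 = $257.18
Gross pay = $734.80 + $257.18 = $991.98
Employee pension contribution: $991.98 × 0.095 = $94.24
457(b) deferral: $991.98 × 0.045 = $44.64
Pre-tax total = $94.24 + $44.64 = $138.88
Taxable wages = $991.98 − $138.88 = $853.10
City income tax: $853.10 × 0.015 = $12.80
Federal tax withheld: $853.10 × 0.2625 = $223.94
State tax withheld: $853.10 × 0.08 = $68.25
Social Security tax: $991.98 × 0.06 = $59.52
Medicare: $991.98 × 0.0175 = $17.36
Vision plan: $15.67
Total deductions = $94.24 + $44.64 + $12.80 + $223.94 + $68.25 + $59.52 + $17.36 + $15.67 = $536.42
Net pay = $991.98 − $536.42 = $455.56

$455.56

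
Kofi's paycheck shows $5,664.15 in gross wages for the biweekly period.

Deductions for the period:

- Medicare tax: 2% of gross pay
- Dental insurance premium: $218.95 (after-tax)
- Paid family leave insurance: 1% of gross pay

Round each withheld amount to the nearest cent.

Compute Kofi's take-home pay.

$5,275.28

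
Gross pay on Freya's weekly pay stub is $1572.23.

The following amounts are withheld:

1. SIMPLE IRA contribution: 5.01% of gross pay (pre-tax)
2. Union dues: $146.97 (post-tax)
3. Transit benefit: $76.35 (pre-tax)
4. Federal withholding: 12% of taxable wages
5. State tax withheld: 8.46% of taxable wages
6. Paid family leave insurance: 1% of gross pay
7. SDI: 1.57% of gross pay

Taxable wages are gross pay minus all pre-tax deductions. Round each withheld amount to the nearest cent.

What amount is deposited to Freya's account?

$939.80

SIMPLE IRA contribution: $1572.23 × 0.0501 = $78.77
Transit benefit: $76.35
Pre-tax total = $78.77 + $76.35 = $155.12
Taxable wages = $1572.23 − $155.12 = $1417.11
State tax withheld: $1417.11 × 0.0846 = $119.89
Federal withholding: $1417.11 × 0.12 = $170.05
SDI: $1572.23 × 0.0157 = $24.68
Paid family leave insurance: $1572.23 × 0.01 = $15.72
Union dues: $146.97
Total deductions = $78.77 + $76.35 + $119.89 + $170.05 + $24.68 + $15.72 + $146.97 = $632.43
Net pay = $1572.23 − $632.43 = $939.80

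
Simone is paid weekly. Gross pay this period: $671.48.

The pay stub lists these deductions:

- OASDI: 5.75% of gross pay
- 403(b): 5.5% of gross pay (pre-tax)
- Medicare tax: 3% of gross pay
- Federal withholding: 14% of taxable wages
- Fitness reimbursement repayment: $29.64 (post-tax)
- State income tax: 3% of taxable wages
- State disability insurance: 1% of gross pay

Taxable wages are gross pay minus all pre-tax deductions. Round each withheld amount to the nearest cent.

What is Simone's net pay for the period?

403(b): $671.48 × 0.055 = $36.93
Taxable wages = $671.48 − $36.93 = $634.55
Federal withholding: $634.55 × 0.14 = $88.84
State income tax: $634.55 × 0.03 = $19.04
OASDI: $671.48 × 0.0575 = $38.61
State disability insurance: $671.48 × 0.01 = $6.71
Medicare tax: $671.48 × 0.03 = $20.14
Fitness reimbursement repayment: $29.64
Total deductions = $36.93 + $88.84 + $19.04 + $38.61 + $6.71 + $20.14 + $29.64 = $239.91
Net pay = $671.48 − $239.91 = $431.57

$431.57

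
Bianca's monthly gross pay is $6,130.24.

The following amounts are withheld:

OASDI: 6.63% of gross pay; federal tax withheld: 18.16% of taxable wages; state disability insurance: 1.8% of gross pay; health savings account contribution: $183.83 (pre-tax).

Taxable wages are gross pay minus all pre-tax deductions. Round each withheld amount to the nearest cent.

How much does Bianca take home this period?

$4,349.77

Health savings account contribution: $183.83
Taxable wages = $6,130.24 − $183.83 = $5,946.41
Federal tax withheld: $5,946.41 × 0.1816 = $1,079.87
OASDI: $6,130.24 × 0.0663 = $406.43
State disability insurance: $6,130.24 × 0.018 = $110.34
Total deductions = $183.83 + $1,079.87 + $406.43 + $110.34 = $1,780.47
Net pay = $6,130.24 − $1,780.47 = $4,349.77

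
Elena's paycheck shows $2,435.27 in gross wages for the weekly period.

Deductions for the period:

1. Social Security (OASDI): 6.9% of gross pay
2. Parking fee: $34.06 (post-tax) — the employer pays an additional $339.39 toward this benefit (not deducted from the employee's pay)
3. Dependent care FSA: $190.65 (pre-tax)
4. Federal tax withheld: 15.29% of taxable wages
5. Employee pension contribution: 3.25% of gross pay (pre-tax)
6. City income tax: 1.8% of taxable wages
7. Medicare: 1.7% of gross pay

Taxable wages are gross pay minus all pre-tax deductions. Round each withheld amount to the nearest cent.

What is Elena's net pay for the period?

$1,551.90

Dependent care FSA: $190.65
Employee pension contribution: $2,435.27 × 0.0325 = $79.15
Pre-tax total = $190.65 + $79.15 = $269.80
Taxable wages = $2,435.27 − $269.80 = $2,165.47
Federal tax withheld: $2,165.47 × 0.1529 = $331.10
City income tax: $2,165.47 × 0.018 = $38.98
Medicare: $2,435.27 × 0.017 = $41.40
Social Security (OASDI): $2,435.27 × 0.069 = $168.03
Parking fee: $34.06
(Employer's $339.39 toward parking fee is not withheld from the employee.)
Total deductions = $190.65 + $79.15 + $331.10 + $38.98 + $41.40 + $168.03 + $34.06 = $883.37
Net pay = $2,435.27 − $883.37 = $1,551.90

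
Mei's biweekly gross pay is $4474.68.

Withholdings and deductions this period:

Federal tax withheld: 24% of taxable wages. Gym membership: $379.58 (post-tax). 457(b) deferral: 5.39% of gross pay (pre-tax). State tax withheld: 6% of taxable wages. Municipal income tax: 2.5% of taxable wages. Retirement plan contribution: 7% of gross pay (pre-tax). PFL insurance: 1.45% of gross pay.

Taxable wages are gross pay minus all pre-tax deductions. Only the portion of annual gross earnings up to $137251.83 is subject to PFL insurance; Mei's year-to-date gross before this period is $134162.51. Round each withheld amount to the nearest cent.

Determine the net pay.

$2221.79

457(b) deferral: $4474.68 × 0.0539 = $241.19
Retirement plan contribution: $4474.68 × 0.07 = $313.23
Pre-tax total = $241.19 + $313.23 = $554.42
Taxable wages = $4474.68 − $554.42 = $3920.26
Federal tax withheld: $3920.26 × 0.24 = $940.86
State tax withheld: $3920.26 × 0.06 = $235.22
Municipal income tax: $3920.26 × 0.025 = $98.01
PFL insurance: only $137251.83 − $134162.51 = $3089.32 of this check is subject → $3089.32 × 0.0145 = $44.80
Gym membership: $379.58
Total deductions = $241.19 + $313.23 + $940.86 + $235.22 + $98.01 + $44.80 + $379.58 = $2252.89
Net pay = $4474.68 − $2252.89 = $2221.79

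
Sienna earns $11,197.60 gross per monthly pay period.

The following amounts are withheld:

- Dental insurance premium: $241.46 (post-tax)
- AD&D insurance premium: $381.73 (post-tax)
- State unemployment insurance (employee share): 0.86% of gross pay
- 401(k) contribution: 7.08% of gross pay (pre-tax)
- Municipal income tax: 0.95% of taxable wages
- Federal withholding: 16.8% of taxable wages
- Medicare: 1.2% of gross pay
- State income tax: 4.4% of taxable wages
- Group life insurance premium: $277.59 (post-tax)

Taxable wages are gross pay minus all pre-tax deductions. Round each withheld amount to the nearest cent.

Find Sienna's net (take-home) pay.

401(k) contribution: $11,197.60 × 0.0708 = $792.79
Taxable wages = $11,197.60 − $792.79 = $10,404.81
State income tax: $10,404.81 × 0.044 = $457.81
Federal withholding: $10,404.81 × 0.168 = $1,748.01
Municipal income tax: $10,404.81 × 0.0095 = $98.85
State unemployment insurance (employee share): $11,197.60 × 0.0086 = $96.30
Medicare: $11,197.60 × 0.012 = $134.37
Group life insurance premium: $277.59
AD&D insurance premium: $381.73
Dental insurance premium: $241.46
Total deductions = $792.79 + $457.81 + $1,748.01 + $98.85 + $96.30 + $134.37 + $277.59 + $381.73 + $241.46 = $4,228.91
Net pay = $11,197.60 − $4,228.91 = $6,968.69

$6,968.69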